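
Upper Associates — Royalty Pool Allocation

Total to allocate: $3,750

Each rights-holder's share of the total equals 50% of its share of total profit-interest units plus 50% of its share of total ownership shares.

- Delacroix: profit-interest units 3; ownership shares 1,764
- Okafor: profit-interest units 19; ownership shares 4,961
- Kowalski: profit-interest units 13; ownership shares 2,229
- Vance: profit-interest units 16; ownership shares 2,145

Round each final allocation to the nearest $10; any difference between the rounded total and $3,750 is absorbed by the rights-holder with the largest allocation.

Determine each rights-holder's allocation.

Totals — profit-interest units 51, ownership shares 11,099.
Blended shares (50% profit-interest units + 50% ownership shares): Delacroix 0.1089; Okafor 0.4098; Kowalski 0.2279; Vance 0.2535.
Pro-rata amounts: Delacroix 408.29; Okafor 1,536.61; Kowalski 854.50; Vance 950.60.
At nearest $10: Delacroix $410; Okafor $1,540; Kowalski $850; Vance $950. Sum = $3,750.
Rounded total matches; no reconciliation needed.

Delacroix: $410 · Okafor: $1,540 · Kowalski: $850 · Vance: $950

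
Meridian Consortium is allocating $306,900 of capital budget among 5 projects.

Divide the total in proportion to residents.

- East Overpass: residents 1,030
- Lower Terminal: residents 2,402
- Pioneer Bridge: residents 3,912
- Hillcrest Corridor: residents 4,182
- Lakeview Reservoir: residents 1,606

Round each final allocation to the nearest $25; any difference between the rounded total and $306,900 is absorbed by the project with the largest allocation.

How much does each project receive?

East Overpass: $24,075; Lower Terminal: $56,125; Pioneer Bridge: $91,425; Hillcrest Corridor: $97,750; Lakeview Reservoir: $37,525

Residents total: 13,132.
Unrounded shares: East Overpass 1,030/13,132 × $306,900 = 24,071.50; Lower Terminal 2,402/13,132 × $306,900 = 56,135.68; Pioneer Bridge 3,912/13,132 × $306,900 = 91,424.98; Hillcrest Corridor 4,182/13,132 × $306,900 = 97,734.98; Lakeview Reservoir 1,606/13,132 × $306,900 = 37,532.85.
Rounded to nearest $25: East Overpass $24,075; Lower Terminal $56,125; Pioneer Bridge $91,425; Hillcrest Corridor $97,725; Lakeview Reservoir $37,525. Sum = $306,875.
Difference $306,900 − $306,875 = +$25 applied to largest allocation (Hillcrest Corridor): Hillcrest Corridor becomes $97,750.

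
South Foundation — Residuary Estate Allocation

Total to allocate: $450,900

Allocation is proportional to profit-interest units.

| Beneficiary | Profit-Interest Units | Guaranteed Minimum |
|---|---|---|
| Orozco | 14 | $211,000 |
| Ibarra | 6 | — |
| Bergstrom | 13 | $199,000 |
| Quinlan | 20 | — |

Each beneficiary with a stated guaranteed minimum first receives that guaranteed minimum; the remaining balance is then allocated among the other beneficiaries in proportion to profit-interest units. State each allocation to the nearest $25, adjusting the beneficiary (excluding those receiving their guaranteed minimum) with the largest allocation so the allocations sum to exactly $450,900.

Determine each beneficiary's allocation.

Orozco: $211,000; Ibarra: $9,450; Bergstrom: $199,000; Quinlan: $31,450

Guaranteed amounts: Orozco $211,000; Bergstrom $199,000. Remaining pool $40,900.
Remaining pool split over remaining profit-interest units 26: Ibarra 9,438.46 → $9,450; Quinlan 31,461.54 → $31,450.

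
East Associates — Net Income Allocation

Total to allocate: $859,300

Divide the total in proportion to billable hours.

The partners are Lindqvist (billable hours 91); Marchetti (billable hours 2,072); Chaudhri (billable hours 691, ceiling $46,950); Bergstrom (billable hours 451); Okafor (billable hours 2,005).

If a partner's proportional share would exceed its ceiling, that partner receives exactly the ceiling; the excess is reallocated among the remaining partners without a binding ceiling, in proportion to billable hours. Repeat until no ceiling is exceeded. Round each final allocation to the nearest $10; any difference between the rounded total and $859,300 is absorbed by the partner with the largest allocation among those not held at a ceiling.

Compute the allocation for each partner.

Total billable hours = 5,310.
Pro-rata shares before constraints: Lindqvist 14,726.23; Marchetti 335,305.01; Chaudhri 111,822.28; Bergstrom 72,983.86; Okafor 324,462.62.
Capped: Chaudhri ($46,950); balance $812,350 reallocated over remaining billable hours 4,619.
Redistributed shares: Lindqvist 16,004.30 → $16,000; Marchetti 364,405.54 → $364,410; Bergstrom 79,318.00 → $79,320; Okafor 352,622.16 → $352,620.

Lindqvist: $16,000 | Marchetti: $364,410 | Chaudhri: $46,950 | Bergstrom: $79,320 | Okafor: $352,620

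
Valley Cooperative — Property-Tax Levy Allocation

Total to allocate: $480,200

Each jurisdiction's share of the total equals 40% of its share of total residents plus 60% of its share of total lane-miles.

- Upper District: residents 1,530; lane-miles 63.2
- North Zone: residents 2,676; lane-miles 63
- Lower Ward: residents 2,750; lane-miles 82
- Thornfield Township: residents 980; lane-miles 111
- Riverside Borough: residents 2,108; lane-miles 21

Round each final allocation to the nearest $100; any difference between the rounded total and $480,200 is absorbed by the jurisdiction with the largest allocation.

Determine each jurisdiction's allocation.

Upper District: $82,800 | North Zone: $104,500 | Lower Ward: $122,100 | Thornfield Township: $112,700 | Riverside Borough: $58,100

Totals — residents 10,044, lane-miles 340.2.
Blended shares (40% residents + 60% lane-miles): Upper District 0.1724; North Zone 0.2177; Lower Ward 0.2541; Thornfield Township 0.2348; Riverside Borough 0.1210.
Proportional shares: Upper District 82,784.44; North Zone 104,530.99; Lower Ward 122,037.51; Thornfield Township 112,748.79; Riverside Borough 58,098.27.
After rounding ($100): Upper District $82,800; North Zone $104,500; Lower Ward $122,000; Thornfield Township $112,700; Riverside Borough $58,100. Sum = $480,100.
Difference $480,200 − $480,100 = +$100 applied to largest allocation (Lower Ward): Lower Ward becomes $122,100.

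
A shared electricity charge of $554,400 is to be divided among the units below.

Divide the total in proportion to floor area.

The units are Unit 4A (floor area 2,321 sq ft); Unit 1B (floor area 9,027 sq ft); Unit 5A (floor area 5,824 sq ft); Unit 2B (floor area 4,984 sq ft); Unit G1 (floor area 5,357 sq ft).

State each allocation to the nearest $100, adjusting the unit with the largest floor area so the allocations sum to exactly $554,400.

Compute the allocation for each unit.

Combined floor area = 2,321 + 9,027 + 5,824 + 4,984 + 5,357 = 27,513.
Pro-rata amounts: Unit 4A 46,769.25; Unit 1B 181,898.33; Unit 5A 117,356.36; Unit 2B 100,429.96; Unit G1 107,946.09.
Rounded to nearest $100: Unit 4A $46,800; Unit 1B $181,900; Unit 5A $117,400; Unit 2B $100,400; Unit G1 $107,900. Sum = $554,400.
Sum already equals the total — no adjustment.

Unit 4A: $46,800; Unit 1B: $181,900; Unit 5A: $117,400; Unit 2B: $100,400; Unit G1: $107,900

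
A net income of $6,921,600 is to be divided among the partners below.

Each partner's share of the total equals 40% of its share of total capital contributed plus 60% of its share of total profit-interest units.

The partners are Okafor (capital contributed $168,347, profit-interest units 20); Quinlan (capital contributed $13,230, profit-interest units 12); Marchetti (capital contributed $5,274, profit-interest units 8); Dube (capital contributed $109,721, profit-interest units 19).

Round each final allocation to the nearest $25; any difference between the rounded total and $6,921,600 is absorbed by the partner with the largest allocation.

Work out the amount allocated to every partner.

Okafor: $2,979,375; Quinlan: $968,175; Marchetti: $612,350; Dube: $2,361,700

Capital contributed total 296,572; profit-interest units total 59.
Composite weights (40% capital contributed + 60% profit-interest units): Okafor 0.4304; Quinlan 0.1399; Marchetti 0.0885; Dube 0.3412.
Unrounded shares: Okafor 2,979,381.98; Quinlan 968,178.14; Marchetti 612,348.51; Dube 2,361,691.37.
Rounded to nearest $25: Okafor $2,979,375; Quinlan $968,175; Marchetti $612,350; Dube $2,361,700. Sum = $6,921,600.
Rounded total matches; no reconciliation needed.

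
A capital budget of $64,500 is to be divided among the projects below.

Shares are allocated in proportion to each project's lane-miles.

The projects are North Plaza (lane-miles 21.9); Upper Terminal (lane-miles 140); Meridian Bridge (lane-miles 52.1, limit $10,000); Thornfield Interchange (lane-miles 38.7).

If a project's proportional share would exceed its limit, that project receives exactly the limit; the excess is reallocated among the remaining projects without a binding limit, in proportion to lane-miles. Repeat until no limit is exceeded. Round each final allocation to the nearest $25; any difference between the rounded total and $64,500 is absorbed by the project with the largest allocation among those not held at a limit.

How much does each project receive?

North Plaza: $5,950 · Upper Terminal: $38,025 · Meridian Bridge: $10,000 · Thornfield Interchange: $10,525

Combined lane-miles = 252.7.
Unconstrained shares: North Plaza 5,589.83; Upper Terminal 35,734.07; Meridian Bridge 13,298.18; Thornfield Interchange 9,877.92.
Capped: Meridian Bridge ($10,000); residual $54,500 reallocated over remaining lane-miles 200.6.
Redistributed shares: North Plaza 5,949.90 → $5,950; Upper Terminal 38,035.89 → $38,025; Thornfield Interchange 10,514.21 → $10,525.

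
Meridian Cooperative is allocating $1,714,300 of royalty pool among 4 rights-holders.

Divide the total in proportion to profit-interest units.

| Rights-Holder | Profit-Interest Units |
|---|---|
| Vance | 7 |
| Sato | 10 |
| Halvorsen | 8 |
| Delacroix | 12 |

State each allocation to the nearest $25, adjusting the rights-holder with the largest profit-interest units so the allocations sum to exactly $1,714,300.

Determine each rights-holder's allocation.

Vance: $324,325; Sato: $463,325; Halvorsen: $370,650; Delacroix: $556,000

Sum of profit-interest units: 7 + 10 + 8 + 12 = 37.
Raw shares: Vance 324,327.03; Sato 463,324.32; Halvorsen 370,659.46; Delacroix 555,989.19.
After rounding ($25): Vance $324,325; Sato $463,325; Halvorsen $370,650; Delacroix $556,000. Sum = $1,714,300.
Sum already equals the total — no adjustment.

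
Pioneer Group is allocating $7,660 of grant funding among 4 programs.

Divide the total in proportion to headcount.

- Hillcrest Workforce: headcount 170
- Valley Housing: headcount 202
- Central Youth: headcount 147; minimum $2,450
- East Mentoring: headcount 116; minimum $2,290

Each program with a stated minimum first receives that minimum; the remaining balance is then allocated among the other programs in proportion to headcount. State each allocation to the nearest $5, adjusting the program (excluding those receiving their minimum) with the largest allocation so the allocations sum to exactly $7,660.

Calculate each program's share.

Fund the minimums — Central Youth $2,450; East Mentoring $2,290. Balance $2,920.
Balance split over remaining headcount 372: Hillcrest Workforce 1,334.41 → $1,335; Valley Housing 1,585.59 → $1,585.

Hillcrest Workforce: $1,335 | Valley Housing: $1,585 | Central Youth: $2,450 | East Mentoring: $2,290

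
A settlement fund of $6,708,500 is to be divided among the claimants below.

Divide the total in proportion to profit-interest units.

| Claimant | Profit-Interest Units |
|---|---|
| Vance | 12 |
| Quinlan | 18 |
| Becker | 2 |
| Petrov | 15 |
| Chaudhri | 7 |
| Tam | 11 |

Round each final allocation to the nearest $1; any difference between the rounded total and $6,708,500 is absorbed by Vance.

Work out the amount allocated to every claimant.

Sum of profit-interest units: 65.
Pro-rata amounts: Vance 12/65 × $6,708,500 = 1,238,492.31; Quinlan 18/65 × $6,708,500 = 1,857,738.46; Becker 2/65 × $6,708,500 = 206,415.38; Petrov 15/65 × $6,708,500 = 1,548,115.38; Chaudhri 7/65 × $6,708,500 = 722,453.85; Tam 11/65 × $6,708,500 = 1,135,284.62.
Rounded to nearest $1: Vance $1,238,492; Quinlan $1,857,738; Becker $206,415; Petrov $1,548,115; Chaudhri $722,454; Tam $1,135,285. Sum = $6,708,499.
Difference $6,708,500 − $6,708,499 = +$1 applied to Vance: Vance becomes $1,238,493.

Vance: $1,238,493; Quinlan: $1,857,738; Becker: $206,415; Petrov: $1,548,115; Chaudhri: $722,454; Tam: $1,135,285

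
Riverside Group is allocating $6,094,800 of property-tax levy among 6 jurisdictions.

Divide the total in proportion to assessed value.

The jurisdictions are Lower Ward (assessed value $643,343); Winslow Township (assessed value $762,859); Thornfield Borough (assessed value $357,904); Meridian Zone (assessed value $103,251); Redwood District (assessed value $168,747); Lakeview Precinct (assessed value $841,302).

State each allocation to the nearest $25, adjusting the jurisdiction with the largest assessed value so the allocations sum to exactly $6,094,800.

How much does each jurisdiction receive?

Assessed value total: 2,877,406.
Proportional shares: Lower Ward 643,343/2,877,406 × $6,094,800 = 1,362,702.00; Winslow Township 762,859/2,877,406 × $6,094,800 = 1,615,855.75; Thornfield Borough 357,904/2,877,406 × $6,094,800 = 758,097.15; Meridian Zone 103,251/2,877,406 × $6,094,800 = 218,701.91; Redwood District 168,747/2,877,406 × $6,094,800 = 357,432.78; Lakeview Precinct 841,302/2,877,406 × $6,094,800 = 1,782,010.40.
After rounding ($25): Lower Ward $1,362,700; Winslow Township $1,615,850; Thornfield Borough $758,100; Meridian Zone $218,700; Redwood District $357,425; Lakeview Precinct $1,782,000. Sum = $6,094,775.
Difference $6,094,800 − $6,094,775 = +$25 applied to largest assessed value (Lakeview Precinct): Lakeview Precinct becomes $1,782,025.

Lower Ward: $1,362,700 · Winslow Township: $1,615,850 · Thornfield Borough: $758,100 · Meridian Zone: $218,700 · Redwood District: $357,425 · Lakeview Precinct: $1,782,025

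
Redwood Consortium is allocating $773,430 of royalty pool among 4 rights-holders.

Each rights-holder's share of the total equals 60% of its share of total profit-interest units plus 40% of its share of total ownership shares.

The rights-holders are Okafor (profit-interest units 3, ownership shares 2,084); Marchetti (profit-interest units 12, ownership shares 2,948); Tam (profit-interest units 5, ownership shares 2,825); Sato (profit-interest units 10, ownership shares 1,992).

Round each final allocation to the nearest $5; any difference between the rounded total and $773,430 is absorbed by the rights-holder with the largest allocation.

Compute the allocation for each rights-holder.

Profit-interest units total 30; ownership shares total 9,849.
Blended shares (60% profit-interest units + 40% ownership shares): Okafor 0.1446; Marchetti 0.3597; Tam 0.2147; Sato 0.2809.
Unrounded shares: Okafor 111,867.39; Marchetti 278,224.34; Tam 166,080.53; Sato 217,257.74.
After rounding ($5): Okafor $111,865; Marchetti $278,225; Tam $166,080; Sato $217,260. Sum = $773,430.
Sum already equals the total — no adjustment.

Okafor: $111,865 | Marchetti: $278,225 | Tam: $166,080 | Sato: $217,260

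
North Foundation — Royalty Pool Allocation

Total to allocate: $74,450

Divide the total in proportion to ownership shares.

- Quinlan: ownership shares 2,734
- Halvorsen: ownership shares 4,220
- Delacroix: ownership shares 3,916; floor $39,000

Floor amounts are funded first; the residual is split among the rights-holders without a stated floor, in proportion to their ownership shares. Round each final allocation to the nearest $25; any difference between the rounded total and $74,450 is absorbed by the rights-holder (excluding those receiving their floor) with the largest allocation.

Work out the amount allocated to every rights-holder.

Quinlan: $13,925; Halvorsen: $21,525; Delacroix: $39,000

Fund the minimums — Delacroix $39,000. Residual $35,450.
Residual split over remaining ownership shares 6,954: Quinlan 13,937.35 → $13,925; Halvorsen 21,512.65 → $21,525.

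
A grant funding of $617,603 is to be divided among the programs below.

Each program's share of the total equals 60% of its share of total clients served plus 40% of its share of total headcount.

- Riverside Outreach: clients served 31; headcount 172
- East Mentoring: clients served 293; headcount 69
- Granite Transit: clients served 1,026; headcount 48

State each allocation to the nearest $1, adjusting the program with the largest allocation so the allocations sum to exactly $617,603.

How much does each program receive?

Riverside Outreach: $155,537; East Mentoring: $139,408; Granite Transit: $322,658

Totals — clients served 1,350, headcount 289.
Blended shares (60% clients served + 40% headcount): Riverside Outreach 0.2518; East Mentoring 0.2257; Granite Transit 0.5224.
Pro-rata amounts: Riverside Outreach 155,537.18; East Mentoring 139,407.79; Granite Transit 322,658.03.
After rounding ($1): Riverside Outreach $155,537; East Mentoring $139,408; Granite Transit $322,658. Sum = $617,603.
Sum already equals the total — no adjustment.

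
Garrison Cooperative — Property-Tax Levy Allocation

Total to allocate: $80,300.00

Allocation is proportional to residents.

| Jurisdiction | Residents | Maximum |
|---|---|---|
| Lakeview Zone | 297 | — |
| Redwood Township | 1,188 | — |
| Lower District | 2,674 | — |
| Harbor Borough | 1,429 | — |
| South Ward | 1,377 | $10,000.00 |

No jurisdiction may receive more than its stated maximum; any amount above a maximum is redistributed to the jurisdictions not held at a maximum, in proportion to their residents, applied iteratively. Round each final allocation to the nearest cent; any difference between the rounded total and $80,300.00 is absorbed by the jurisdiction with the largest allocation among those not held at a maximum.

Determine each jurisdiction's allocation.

Lakeview Zone: $3,736.42 | Redwood Township: $14,945.67 | Lower District: $33,640.33 | Harbor Borough: $17,977.58 | South Ward: $10,000.00

Total residents = 6,965.
Proportional shares (ignoring caps): Lakeview Zone 3,424.13496; Redwood Township 13,696.5398; Lower District 30,828.7437; Harbor Borough 16,475.0467; South Ward 15,875.5348.
Capped: South Ward ($10,000.00); balance $70,300.00 reallocated over remaining residents 5,588.
Remaining shares: Lakeview Zone 3,736.4173 → $3,736.42; Redwood Township 14,945.6693 → $14,945.67; Lower District 33,640.3364 → $33,640.34; Harbor Borough 17,977.5770 → $17,977.58.
Rounding difference −$0.01 applied to Lower District → $33,640.33.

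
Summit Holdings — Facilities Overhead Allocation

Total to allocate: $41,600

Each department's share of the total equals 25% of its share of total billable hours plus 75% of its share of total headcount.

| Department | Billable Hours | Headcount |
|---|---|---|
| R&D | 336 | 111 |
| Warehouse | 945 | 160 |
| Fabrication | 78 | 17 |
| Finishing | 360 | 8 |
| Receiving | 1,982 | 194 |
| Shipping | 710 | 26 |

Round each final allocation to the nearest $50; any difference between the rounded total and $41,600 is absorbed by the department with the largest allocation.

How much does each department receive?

Billable hours total 4,411; headcount total 516.
Composite weights (25% billable hours + 75% headcount): R&D 0.1804; Warehouse 0.2861; Fabrication 0.0291; Finishing 0.0320; Receiving 0.3943; Shipping 0.0780.
Proportional shares: R&D 7,503.83; Warehouse 11,902.48; Fabrication 1,211.81; Finishing 1,332.51; Receiving 16,403.28; Shipping 3,246.09.
After rounding ($50): R&D $7,500; Warehouse $11,900; Fabrication $1,200; Finishing $1,350; Receiving $16,400; Shipping $3,250. Sum = $41,600.
Rounded total matches; no reconciliation needed.

R&D: $7,500; Warehouse: $11,900; Fabrication: $1,200; Finishing: $1,350; Receiving: $16,400; Shipping: $3,250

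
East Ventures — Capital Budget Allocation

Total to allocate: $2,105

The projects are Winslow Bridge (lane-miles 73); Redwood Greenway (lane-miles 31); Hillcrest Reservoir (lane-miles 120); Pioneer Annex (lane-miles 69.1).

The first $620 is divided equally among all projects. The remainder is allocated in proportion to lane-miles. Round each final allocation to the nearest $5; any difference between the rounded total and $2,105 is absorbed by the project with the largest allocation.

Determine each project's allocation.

First tranche $620 split equally: $155 each.
Remainder $1,485 by lane-miles (total 293.1): Winslow Bridge 369.86 → $370; Redwood Greenway 157.06 → $155; Hillcrest Reservoir 607.98 → $610; Pioneer Annex 350.10 → $350.
Totals: Winslow Bridge $155 + $370 = $525; Redwood Greenway $155 + $155 = $310; Hillcrest Reservoir $155 + $610 = $765; Pioneer Annex $155 + $350 = $505.

Winslow Bridge: $525; Redwood Greenway: $310; Hillcrest Reservoir: $765; Pioneer Annex: $505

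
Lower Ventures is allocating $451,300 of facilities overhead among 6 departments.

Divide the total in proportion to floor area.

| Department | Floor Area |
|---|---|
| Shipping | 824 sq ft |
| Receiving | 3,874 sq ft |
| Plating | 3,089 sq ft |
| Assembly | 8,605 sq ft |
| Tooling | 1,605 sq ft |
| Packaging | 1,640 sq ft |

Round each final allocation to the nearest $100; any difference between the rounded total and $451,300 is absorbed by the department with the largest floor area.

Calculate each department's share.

Shipping: $18,900 | Receiving: $89,000 | Plating: $71,000 | Assembly: $197,800 | Tooling: $36,900 | Packaging: $37,700

Floor area total: 824 + 3,874 + 3,089 + 8,605 + 1,605 + 1,640 = 19,637.
Raw shares: Shipping 18,937.27; Receiving 89,032.75; Plating 70,991.79; Assembly 197,761.19; Tooling 36,886.31; Packaging 37,690.69.
Rounded to nearest $100: Shipping $18,900; Receiving $89,000; Plating $71,000; Assembly $197,800; Tooling $36,900; Packaging $37,700. Sum = $451,300.
Sum already equals the total — no adjustment.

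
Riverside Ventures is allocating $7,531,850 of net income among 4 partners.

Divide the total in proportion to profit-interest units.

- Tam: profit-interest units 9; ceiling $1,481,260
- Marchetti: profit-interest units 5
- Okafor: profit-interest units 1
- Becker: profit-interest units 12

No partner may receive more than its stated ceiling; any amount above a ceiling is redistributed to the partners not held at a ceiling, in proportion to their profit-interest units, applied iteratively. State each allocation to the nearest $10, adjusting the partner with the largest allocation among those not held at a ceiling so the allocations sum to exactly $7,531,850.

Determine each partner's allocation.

Tam: $1,481,260 · Marchetti: $1,680,720 · Okafor: $336,140 · Becker: $4,033,730

Total profit-interest units = 27.
Unconstrained shares: Tam 2,510,616.67; Marchetti 1,394,787.04; Okafor 278,957.41; Becker 3,347,488.89.
Capped: Tam ($1,481,260); balance $6,050,590 reallocated over remaining profit-interest units 18.
Redistributed shares: Marchetti 1,680,719.44 → $1,680,720; Okafor 336,143.89 → $336,140; Becker 4,033,726.67 → $4,033,730.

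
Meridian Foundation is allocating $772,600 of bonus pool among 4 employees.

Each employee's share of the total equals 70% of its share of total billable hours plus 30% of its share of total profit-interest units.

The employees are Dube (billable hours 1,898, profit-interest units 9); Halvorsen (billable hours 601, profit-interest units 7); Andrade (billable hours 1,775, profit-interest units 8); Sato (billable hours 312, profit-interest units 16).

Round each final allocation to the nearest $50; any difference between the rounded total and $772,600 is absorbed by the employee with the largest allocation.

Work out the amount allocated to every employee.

Dube: $275,950 · Halvorsen: $111,450 · Andrade: $255,700 · Sato: $129,500

Billable hours total 4,586; profit-interest units total 40.
Composite weights (70% billable hours + 30% profit-interest units): Dube 0.3572; Halvorsen 0.1442; Andrade 0.3309; Sato 0.1676.
Pro-rata amounts: Dube 275,978.75; Halvorsen 111,436.52; Andrade 255,679.05; Sato 129,505.69.
At nearest $50: Dube $276,000; Halvorsen $111,450; Andrade $255,700; Sato $129,500. Sum = $772,650.
Difference $772,600 − $772,650 = −$50 applied to largest allocation (Dube): Dube becomes $275,950.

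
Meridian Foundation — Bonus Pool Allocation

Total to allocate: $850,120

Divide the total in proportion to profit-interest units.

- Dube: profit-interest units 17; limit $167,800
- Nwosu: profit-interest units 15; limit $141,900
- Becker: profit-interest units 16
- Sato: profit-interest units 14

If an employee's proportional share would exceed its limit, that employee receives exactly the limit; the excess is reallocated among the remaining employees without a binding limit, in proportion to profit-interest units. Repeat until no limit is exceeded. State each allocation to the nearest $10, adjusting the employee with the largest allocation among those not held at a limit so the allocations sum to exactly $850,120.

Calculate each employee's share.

Dube: $167,800; Nwosu: $141,900; Becker: $288,220; Sato: $252,200

Sum of profit-interest units: 62.
Pro-rata shares before constraints: Dube 233,097.42; Nwosu 205,674.19; Becker 219,385.81; Sato 191,962.58.
Capped: Dube ($167,800), Nwosu ($141,900); residual $540,420 reallocated over remaining profit-interest units 30.
Shares after redistribution: Becker 288,224.00 → $288,220; Sato 252,196.00 → $252,200.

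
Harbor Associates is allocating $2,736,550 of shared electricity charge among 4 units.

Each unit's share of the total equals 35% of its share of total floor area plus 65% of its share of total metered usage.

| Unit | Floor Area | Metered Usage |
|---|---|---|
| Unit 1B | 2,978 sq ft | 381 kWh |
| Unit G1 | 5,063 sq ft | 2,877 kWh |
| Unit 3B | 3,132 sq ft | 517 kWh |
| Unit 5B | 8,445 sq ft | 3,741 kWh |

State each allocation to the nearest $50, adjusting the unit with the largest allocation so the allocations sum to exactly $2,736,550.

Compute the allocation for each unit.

Unit 1B: $235,550 · Unit G1: $928,050 · Unit 3B: $275,250 · Unit 5B: $1,297,700

Floor area total 19,618; metered usage total 7,516.
Blended shares (35% floor area + 65% metered usage): Unit 1B 0.0861; Unit G1 0.3391; Unit 3B 0.1006; Unit 5B 0.4742.
Unrounded shares: Unit 1B 235,560.82; Unit G1 928,065.27; Unit 3B 275,265.56; Unit 5B 1,297,658.35.
After rounding ($50): Unit 1B $235,550; Unit G1 $928,050; Unit 3B $275,250; Unit 5B $1,297,650. Sum = $2,736,500.
Difference $2,736,550 − $2,736,500 = +$50 applied to largest allocation (Unit 5B): Unit 5B becomes $1,297,700.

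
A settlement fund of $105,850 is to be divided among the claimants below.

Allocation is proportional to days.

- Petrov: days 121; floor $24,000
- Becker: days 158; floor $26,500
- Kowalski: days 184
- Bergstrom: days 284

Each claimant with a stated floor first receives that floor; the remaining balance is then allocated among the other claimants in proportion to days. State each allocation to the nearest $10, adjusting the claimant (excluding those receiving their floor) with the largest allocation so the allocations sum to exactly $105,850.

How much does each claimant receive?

Petrov: $24,000 | Becker: $26,500 | Kowalski: $21,760 | Bergstrom: $33,590

Guaranteed amounts: Petrov $24,000; Becker $26,500. Balance $55,350.
Balance split over remaining days 468: Kowalski 21,761.54 → $21,760; Bergstrom 33,588.46 → $33,590.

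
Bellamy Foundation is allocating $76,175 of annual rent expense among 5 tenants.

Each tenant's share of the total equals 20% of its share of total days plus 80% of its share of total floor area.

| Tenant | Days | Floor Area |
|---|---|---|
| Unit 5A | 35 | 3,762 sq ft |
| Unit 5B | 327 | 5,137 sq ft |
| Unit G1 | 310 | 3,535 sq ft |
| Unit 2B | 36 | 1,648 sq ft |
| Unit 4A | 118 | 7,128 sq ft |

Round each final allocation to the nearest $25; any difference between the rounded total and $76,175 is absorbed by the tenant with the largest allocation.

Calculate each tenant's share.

Unit 5A: $11,450 | Unit 5B: $20,800 | Unit G1: $15,875 | Unit 2B: $5,400 | Unit 4A: $22,650

Totals — days 826, floor area 21,210.
Composite weights (20% days + 80% floor area): Unit 5A 0.1504; Unit 5B 0.2729; Unit G1 0.2084; Unit 2B 0.0709; Unit 4A 0.2974.
Pro-rata amounts: Unit 5A 11,454.43; Unit 5B 20,790.78; Unit G1 15,874.40; Unit 2B 5,398.98; Unit 4A 22,656.41.
At nearest $25: Unit 5A $11,450; Unit 5B $20,800; Unit G1 $15,875; Unit 2B $5,400; Unit 4A $22,650. Sum = $76,175.
No rounding difference to absorb.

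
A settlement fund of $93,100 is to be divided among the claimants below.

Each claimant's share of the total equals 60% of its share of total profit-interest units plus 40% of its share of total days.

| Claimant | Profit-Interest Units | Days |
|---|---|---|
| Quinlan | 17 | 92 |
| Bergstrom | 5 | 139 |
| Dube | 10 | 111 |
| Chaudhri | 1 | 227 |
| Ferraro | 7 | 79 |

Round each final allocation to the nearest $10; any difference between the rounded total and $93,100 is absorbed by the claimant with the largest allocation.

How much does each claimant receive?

Profit-interest units total 40; days total 648.
Composite weights (60% profit-interest units + 40% days): Quinlan 0.3118; Bergstrom 0.1608; Dube 0.2185; Chaudhri 0.1551; Ferraro 0.1538.
Pro-rata amounts: Quinlan 29,027.66; Bergstrom 14,970.71; Dube 20,344.07; Chaudhri 14,441.99; Ferraro 14,315.56.
Rounded to nearest $10: Quinlan $29,030; Bergstrom $14,970; Dube $20,340; Chaudhri $14,440; Ferraro $14,320. Sum = $93,100.
Sum already equals the total — no adjustment.

Quinlan: $29,030; Bergstrom: $14,970; Dube: $20,340; Chaudhri: $14,440; Ferraro: $14,320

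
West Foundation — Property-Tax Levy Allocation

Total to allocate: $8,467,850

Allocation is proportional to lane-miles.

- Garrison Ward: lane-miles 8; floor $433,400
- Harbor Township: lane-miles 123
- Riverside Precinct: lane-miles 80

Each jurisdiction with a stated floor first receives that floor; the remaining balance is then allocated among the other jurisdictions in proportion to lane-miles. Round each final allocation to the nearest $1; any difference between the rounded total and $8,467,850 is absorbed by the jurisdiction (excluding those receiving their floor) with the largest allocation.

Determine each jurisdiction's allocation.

Garrison Ward: $433,400 | Harbor Township: $4,868,164 | Riverside Precinct: $3,166,286

Minimums first: Garrison Ward $433,400. Residual $8,034,450.
Residual split over remaining lane-miles 203: Harbor Township 4,868,164.29 → $4,868,164; Riverside Precinct 3,166,285.71 → $3,166,286.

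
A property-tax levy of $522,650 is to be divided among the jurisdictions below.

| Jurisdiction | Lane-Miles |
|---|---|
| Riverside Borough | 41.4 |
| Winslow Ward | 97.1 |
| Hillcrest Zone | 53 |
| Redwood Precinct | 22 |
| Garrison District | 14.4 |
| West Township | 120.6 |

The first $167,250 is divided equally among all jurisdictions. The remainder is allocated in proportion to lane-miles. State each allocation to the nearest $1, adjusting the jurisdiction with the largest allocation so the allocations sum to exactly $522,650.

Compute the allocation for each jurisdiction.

First tranche $167,250 split equally: $27,875 each.
Remainder $355,400 by lane-miles (total 348.5): Riverside Borough 42,219.68 → $42,220; Winslow Ward 99,022.496 → $99,022; Hillcrest Zone 54,049.35 → $54,049; Redwood Precinct 22,435.58 → $22,436; Garrison District 14,685.11 → $14,685; West Township 122,987.78 → $122,988.
Totals: Riverside Borough $27,875 + $42,220 = $70,095; Winslow Ward $27,875 + $99,022 = $126,897; Hillcrest Zone $27,875 + $54,049 = $81,924; Redwood Precinct $27,875 + $22,436 = $50,311; Garrison District $27,875 + $14,685 = $42,560; West Township $27,875 + $122,988 = $150,863.

Riverside Borough: $70,095; Winslow Ward: $126,897; Hillcrest Zone: $81,924; Redwood Precinct: $50,311; Garrison District: $42,560; West Township: $150,863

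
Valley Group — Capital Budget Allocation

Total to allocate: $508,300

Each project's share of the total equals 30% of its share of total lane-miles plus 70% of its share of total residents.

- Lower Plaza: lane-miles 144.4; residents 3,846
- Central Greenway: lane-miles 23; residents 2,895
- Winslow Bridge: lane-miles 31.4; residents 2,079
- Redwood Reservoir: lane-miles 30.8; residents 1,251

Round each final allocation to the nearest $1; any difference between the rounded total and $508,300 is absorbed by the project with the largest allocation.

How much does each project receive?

Lane-miles total 229.6; residents total 10,071.
Combined weights (30% lane-miles + 70% residents): Lower Plaza 0.4560; Central Greenway 0.2313; Winslow Bridge 0.1855; Redwood Reservoir 0.1272.
Unrounded shares: Lower Plaza 231,783.77; Central Greenway 117,556.37; Winslow Bridge 94,305.86; Redwood Reservoir 64,654.00.
After rounding ($1): Lower Plaza $231,784; Central Greenway $117,556; Winslow Bridge $94,306; Redwood Reservoir $64,654. Sum = $508,300.
Sum already equals the total — no adjustment.

Lower Plaza: $231,784; Central Greenway: $117,556; Winslow Bridge: $94,306; Redwood Reservoir: $64,654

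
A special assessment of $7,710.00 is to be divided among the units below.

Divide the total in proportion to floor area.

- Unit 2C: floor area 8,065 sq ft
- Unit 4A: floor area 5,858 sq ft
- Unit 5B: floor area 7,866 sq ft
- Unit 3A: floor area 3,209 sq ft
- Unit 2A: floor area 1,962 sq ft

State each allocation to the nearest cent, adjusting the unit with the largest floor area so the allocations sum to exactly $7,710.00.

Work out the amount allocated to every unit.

Unit 2C: $2,306.42; Unit 4A: $1,675.27; Unit 5B: $2,249.51; Unit 3A: $917.71; Unit 2A: $561.09

Floor area total: 8,065 + 5,858 + 7,866 + 3,209 + 1,962 = 26,960.
Pro-rata amounts: Unit 2C 2,306.4225; Unit 4A 1,675.2663; Unit 5B 2,249.5126; Unit 3A 917.7073; Unit 2A 561.0912.
At nearest cent: Unit 2C $2,306.42; Unit 4A $1,675.27; Unit 5B $2,249.51; Unit 3A $917.71; Unit 2A $561.09. Sum = $7,710.00.
Sum already equals the total — no adjustment.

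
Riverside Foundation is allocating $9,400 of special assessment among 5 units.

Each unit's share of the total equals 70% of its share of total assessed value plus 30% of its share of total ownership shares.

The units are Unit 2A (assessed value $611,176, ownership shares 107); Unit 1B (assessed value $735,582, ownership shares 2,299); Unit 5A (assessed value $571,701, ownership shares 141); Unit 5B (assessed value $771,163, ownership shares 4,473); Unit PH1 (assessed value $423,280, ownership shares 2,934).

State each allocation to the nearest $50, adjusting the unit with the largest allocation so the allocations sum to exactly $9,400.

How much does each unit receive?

Unit 2A: $1,300 · Unit 1B: $2,200 · Unit 5A: $1,250 · Unit 5B: $2,900 · Unit PH1: $1,750

Assessed value total 3,112,902; ownership shares total 9,954.
Blended shares (70% assessed value + 30% ownership shares): Unit 2A 0.1407; Unit 1B 0.2347; Unit 5A 0.1328; Unit 5B 0.3082; Unit PH1 0.1836.
Unrounded shares: Unit 2A 1,322.21; Unit 1B 2,206.17; Unit 5A 1,248.40; Unit 5B 2,897.29; Unit PH1 1,725.93.
After rounding ($50): Unit 2A $1,300; Unit 1B $2,200; Unit 5A $1,250; Unit 5B $2,900; Unit PH1 $1,750. Sum = $9,400.
Rounded total matches; no reconciliation needed.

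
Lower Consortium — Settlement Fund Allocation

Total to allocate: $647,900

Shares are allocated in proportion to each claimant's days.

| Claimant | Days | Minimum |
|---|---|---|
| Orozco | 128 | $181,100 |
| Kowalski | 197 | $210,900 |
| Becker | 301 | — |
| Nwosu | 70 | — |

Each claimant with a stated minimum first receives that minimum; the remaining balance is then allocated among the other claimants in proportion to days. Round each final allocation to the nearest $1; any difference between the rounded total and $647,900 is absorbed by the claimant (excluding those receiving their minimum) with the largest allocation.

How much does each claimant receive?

Orozco: $181,100 · Kowalski: $210,900 · Becker: $207,617 · Nwosu: $48,283

Guaranteed amounts: Orozco $181,100; Kowalski $210,900. Remaining pool $255,900.
Remaining pool split over remaining days 371: Becker 207,616.98 → $207,617; Nwosu 48,283.02 → $48,283.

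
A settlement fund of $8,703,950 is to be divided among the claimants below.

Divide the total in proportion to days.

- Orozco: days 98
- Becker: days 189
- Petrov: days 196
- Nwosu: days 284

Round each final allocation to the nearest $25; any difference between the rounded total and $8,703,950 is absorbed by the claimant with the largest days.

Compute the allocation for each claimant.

Days total: 98 + 189 + 196 + 284 = 767.
Pro-rata amounts: Orozco 1,112,108.34; Becker 2,144,780.38; Petrov 2,224,216.69; Nwosu 3,222,844.59.
After rounding ($25): Orozco $1,112,100; Becker $2,144,775; Petrov $2,224,225; Nwosu $3,222,850. Sum = $8,703,950.
Rounded total matches; no reconciliation needed.

Orozco: $1,112,100 | Becker: $2,144,775 | Petrov: $2,224,225 | Nwosu: $3,222,850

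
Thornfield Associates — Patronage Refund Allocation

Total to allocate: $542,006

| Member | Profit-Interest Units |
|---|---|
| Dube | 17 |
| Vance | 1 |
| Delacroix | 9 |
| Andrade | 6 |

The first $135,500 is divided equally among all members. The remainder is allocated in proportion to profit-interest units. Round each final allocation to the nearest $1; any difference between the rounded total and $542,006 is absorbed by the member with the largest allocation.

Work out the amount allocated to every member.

Dube: $243,288 | Vance: $46,193 | Delacroix: $144,740 | Andrade: $107,785

First tranche $135,500 split equally: $33,875 each.
Remainder $406,506 by profit-interest units (total 33): Dube 209,412.18 → $209,412; Vance 12,318.36 → $12,318; Delacroix 110,865.27 → $110,865; Andrade 73,910.18 → $73,910.
Rounding difference +$1 on remainder applied to Dube.
Totals: Dube $33,875 + $209,413 = $243,288; Vance $33,875 + $12,318 = $46,193; Delacroix $33,875 + $110,865 = $144,740; Andrade $33,875 + $73,910 = $107,785.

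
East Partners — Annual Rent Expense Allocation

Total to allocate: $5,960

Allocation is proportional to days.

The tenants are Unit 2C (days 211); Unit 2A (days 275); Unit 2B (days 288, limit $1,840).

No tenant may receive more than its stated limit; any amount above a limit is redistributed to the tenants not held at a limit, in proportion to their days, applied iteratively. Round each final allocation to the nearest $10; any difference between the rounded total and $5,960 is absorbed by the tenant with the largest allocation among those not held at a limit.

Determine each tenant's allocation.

Unit 2C: $1,790; Unit 2A: $2,330; Unit 2B: $1,840

Days total: 774.
Pro-rata shares before constraints: Unit 2C 1,624.75; Unit 2A 2,117.57; Unit 2B 2,217.67.
Capped: Unit 2B ($1,840); residual $4,120 reallocated over remaining days 486.
Shares after redistribution: Unit 2C 1,788.72 → $1,790; Unit 2A 2,331.28 → $2,330.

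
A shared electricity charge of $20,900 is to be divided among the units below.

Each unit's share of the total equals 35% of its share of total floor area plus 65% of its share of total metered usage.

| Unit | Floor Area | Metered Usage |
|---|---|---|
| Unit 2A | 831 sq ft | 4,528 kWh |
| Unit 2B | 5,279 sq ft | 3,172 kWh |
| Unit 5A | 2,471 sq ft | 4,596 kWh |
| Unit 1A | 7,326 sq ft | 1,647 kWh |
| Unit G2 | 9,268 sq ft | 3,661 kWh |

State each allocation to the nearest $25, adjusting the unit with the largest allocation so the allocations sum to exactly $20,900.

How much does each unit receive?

Floor area total 25,175; metered usage total 17,604.
Combined weights (35% floor area + 65% metered usage): Unit 2A 0.1787; Unit 2B 0.1905; Unit 5A 0.2041; Unit 1A 0.1627; Unit G2 0.2640.
Proportional shares: Unit 2A 3,735.72; Unit 2B 3,981.73; Unit 5A 4,264.72; Unit 1A 3,399.68; Unit G2 5,518.16.
After rounding ($25): Unit 2A $3,725; Unit 2B $3,975; Unit 5A $4,275; Unit 1A $3,400; Unit G2 $5,525. Sum = $20,900.
No rounding difference to absorb.

Unit 2A: $3,725; Unit 2B: $3,975; Unit 5A: $4,275; Unit 1A: $3,400; Unit G2: $5,525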